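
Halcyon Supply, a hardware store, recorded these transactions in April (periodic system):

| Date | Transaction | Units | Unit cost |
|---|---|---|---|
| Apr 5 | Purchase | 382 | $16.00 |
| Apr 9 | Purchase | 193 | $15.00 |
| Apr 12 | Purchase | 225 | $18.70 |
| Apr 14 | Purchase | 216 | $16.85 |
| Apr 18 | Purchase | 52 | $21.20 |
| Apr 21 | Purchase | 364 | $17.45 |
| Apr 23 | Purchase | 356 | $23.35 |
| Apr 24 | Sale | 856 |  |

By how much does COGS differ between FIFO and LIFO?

$3,024.10

FIFO COGS: 382 @ $16.00 + 193 @ $15.00 + 225 @ $18.70 + 56 @ $16.85 = $14,158.10
LIFO COGS: 356 @ $23.35 + 364 @ $17.45 + 52 @ $21.20 + 84 @ $16.85 = $17,182.20
Difference = |$14,158.10 − $17,182.20| = $3,024.10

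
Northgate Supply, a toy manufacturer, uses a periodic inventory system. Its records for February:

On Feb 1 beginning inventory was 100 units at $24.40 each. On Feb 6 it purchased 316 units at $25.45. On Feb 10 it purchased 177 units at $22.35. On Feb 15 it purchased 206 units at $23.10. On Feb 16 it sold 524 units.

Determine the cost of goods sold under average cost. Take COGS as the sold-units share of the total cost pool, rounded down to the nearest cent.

COGS = $12,589.60

Feb 16, sell 524: 524/799 × $19,196.75 → $12,589.60
Ending inventory (cost pool remaining) = $6,607.15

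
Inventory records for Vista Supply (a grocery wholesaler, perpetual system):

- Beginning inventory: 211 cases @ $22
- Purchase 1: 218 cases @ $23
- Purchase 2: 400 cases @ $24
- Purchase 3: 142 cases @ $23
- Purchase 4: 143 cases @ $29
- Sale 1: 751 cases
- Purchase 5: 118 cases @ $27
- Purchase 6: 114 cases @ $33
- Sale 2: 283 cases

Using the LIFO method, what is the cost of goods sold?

Sale 1 (751) [LIFO — newest first]: 143 @ $29 + 142 @ $23 + 400 @ $24 + 66 @ $23 = $18,531
Sale 2 (283) [LIFO — newest first]: 114 @ $33 + 118 @ $27 + 51 @ $23 = $8,121
Total COGS = $18,531 + $8,121 = $26,652
Ending inventory: 211 @ $22 + 101 @ $23 = $6,965

COGS = $26,652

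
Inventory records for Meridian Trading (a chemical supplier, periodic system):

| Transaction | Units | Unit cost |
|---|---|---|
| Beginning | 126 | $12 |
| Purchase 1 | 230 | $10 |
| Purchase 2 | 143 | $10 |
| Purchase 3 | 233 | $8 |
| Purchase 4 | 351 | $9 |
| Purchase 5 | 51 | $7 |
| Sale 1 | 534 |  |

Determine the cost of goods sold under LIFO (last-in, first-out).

Sale 1 (534) [LIFO — newest first]: 51 @ $7 + 351 @ $9 + 132 @ $8 = $4,572
Ending inventory: 126 @ $12 + 230 @ $10 + 143 @ $10 + 101 @ $8 = $6,050

COGS = $4,572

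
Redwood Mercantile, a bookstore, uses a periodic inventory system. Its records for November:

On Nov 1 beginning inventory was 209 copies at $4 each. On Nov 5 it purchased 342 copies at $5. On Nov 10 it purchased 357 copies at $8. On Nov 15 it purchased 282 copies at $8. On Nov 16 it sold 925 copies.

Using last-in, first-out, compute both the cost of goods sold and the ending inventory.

COGS = $6,542; ending inventory = $1,116

Nov 16, 925 sold [LIFO — newest first]: 282 @ $8 + 357 @ $8 + 286 @ $5 = $6,542
Ending inventory: 209 @ $4 + 56 @ $5 = $1,116
Check: goods available $7,658 = COGS $6,542 + ending $1,116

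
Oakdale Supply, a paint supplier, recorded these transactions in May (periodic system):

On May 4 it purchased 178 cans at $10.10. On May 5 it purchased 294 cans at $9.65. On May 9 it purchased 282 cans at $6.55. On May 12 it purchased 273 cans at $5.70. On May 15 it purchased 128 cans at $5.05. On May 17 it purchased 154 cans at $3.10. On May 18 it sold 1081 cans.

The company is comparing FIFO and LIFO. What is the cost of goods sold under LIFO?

COGS = $6,881.60

FIFO COGS: 178 @ $10.10 + 294 @ $9.65 + 282 @ $6.55 + 273 @ $5.70 + 54 @ $5.05 = $8,310.80
LIFO COGS: 154 @ $3.10 + 128 @ $5.05 + 273 @ $5.70 + 282 @ $6.55 + 244 @ $9.65 = $6,881.60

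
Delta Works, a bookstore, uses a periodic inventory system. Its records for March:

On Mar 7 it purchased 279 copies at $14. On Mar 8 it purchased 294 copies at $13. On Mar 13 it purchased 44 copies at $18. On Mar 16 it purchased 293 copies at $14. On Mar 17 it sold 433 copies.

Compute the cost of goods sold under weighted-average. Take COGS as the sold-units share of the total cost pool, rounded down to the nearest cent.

COGS = $6,005.85

Mar 17, sell 433: 433/910 × $12,622.00 → $6,005.85
Ending inventory (cost pool remaining) = $6,616.15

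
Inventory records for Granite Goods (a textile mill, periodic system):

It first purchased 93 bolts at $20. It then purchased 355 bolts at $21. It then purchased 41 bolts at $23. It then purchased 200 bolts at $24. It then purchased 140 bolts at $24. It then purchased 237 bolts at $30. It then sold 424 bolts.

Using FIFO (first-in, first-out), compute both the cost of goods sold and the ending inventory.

Sale 1 (424) [FIFO — oldest first]: 93 @ $20 + 331 @ $21 = $8,811
Ending inventory: 24 @ $21 + 41 @ $23 + 200 @ $24 + 140 @ $24 + 237 @ $30 = $16,717
Check: goods available $25,528 = COGS $8,811 + ending $16,717

COGS = $8,811; ending inventory = $16,717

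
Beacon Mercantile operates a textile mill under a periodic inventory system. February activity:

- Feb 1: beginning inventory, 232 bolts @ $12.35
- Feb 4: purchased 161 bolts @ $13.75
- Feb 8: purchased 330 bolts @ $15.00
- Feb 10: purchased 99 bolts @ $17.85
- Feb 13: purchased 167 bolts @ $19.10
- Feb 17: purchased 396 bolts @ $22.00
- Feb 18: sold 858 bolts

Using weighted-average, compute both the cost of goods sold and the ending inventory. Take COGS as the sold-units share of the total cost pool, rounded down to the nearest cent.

Feb 18, sell 858: 858/1385 × $23,697.80 → $14,680.65
Ending inventory (cost pool remaining) = $9,017.15

COGS = $14,680.65; ending inventory = $9,017.15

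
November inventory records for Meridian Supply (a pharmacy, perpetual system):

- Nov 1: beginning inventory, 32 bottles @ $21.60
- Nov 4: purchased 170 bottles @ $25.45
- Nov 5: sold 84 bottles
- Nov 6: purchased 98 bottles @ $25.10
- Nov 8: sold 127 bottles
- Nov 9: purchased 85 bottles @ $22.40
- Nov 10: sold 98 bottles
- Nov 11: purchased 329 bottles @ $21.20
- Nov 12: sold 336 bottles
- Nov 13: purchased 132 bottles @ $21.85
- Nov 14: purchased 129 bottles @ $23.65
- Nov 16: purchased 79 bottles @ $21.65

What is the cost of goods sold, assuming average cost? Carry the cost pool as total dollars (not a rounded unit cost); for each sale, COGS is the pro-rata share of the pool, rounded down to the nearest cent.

COGS = $14,861.01

After Nov 1: 32 on hand, pool $691.20 (≈ $21.6000 each)
After Nov 4: 202 on hand, pool $5,017.70 (≈ $24.8401 each)
Nov 5, sell 84: 84/202 × $5,017.70 → $2,086.56
After Nov 6: 216 on hand, pool $5,390.94 (≈ $24.9581 each)
Nov 8, sell 127: 127/216 × $5,390.94 → $3,169.67
After Nov 9: 174 on hand, pool $4,125.27 (≈ $23.7084 each)
Nov 10, sell 98: 98/174 × $4,125.27 → $2,323.42
After Nov 11: 405 on hand, pool $8,776.65 (≈ $21.6707 each)
Nov 12, sell 336: 336/405 × $8,776.65 → $7,281.36
After Nov 13: 201 on hand, pool $4,379.49 (≈ $21.7885 each)
After Nov 14: 330 on hand, pool $7,430.34 (≈ $22.5162 each)
After Nov 16: 409 on hand, pool $9,140.69 (≈ $22.3489 each)
Total COGS = $2,086.56 + $3,169.67 + $2,323.42 + $7,281.36 = $14,861.01
Ending inventory (cost pool remaining) = $9,140.69
Check: goods available $24,001.70 = COGS $14,861.01 + ending $9,140.69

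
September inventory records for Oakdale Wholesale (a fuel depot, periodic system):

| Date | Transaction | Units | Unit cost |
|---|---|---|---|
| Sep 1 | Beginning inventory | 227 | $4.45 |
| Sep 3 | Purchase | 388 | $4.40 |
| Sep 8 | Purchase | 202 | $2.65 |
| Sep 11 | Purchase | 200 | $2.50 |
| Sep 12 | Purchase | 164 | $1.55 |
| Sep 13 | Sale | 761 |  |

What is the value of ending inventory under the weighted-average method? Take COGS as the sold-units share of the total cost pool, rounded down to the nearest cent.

Ending inventory = $1,424.96

Sep 13, sell 761: 761/1181 × $4,006.85 → $2,581.89
Ending inventory (cost pool remaining) = $1,424.96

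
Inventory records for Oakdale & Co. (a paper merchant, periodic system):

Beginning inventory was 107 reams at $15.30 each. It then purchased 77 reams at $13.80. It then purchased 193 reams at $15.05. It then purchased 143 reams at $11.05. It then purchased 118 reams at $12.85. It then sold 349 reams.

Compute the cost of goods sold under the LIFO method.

COGS = $4,420.85

Sale 1 (349) [LIFO — newest first]: 118 @ $12.85 + 143 @ $11.05 + 88 @ $15.05 = $4,420.85
Ending inventory: 107 @ $15.30 + 77 @ $13.80 + 105 @ $15.05 = $4,279.95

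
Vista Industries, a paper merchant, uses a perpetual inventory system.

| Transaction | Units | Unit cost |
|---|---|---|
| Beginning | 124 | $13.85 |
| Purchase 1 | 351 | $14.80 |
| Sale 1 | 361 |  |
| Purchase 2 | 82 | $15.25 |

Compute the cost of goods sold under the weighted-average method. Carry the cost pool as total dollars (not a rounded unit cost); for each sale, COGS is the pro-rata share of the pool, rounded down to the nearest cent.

After Beginning: 124 on hand, pool $1,717.40 (≈ $13.8500 each)
After Purchase 1: 475 on hand, pool $6,912.20 (≈ $14.5520 each)
Sale 1, sell 361: 361/475 × $6,912.20 → $5,253.27
After Purchase 2: 196 on hand, pool $2,909.43 (≈ $14.8440 each)
Ending inventory (cost pool remaining) = $2,909.43

COGS = $5,253.27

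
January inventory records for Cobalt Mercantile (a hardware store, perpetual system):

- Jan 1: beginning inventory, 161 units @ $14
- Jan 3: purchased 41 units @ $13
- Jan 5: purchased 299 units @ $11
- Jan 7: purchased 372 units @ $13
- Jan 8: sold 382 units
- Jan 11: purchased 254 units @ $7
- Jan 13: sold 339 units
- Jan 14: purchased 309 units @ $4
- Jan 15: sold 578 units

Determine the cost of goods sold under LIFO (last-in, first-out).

COGS = $12,008

Jan 8, 382 sold [LIFO — newest first]: 372 @ $13 + 10 @ $11 = $4,946
Jan 13, 339 sold [LIFO — newest first]: 254 @ $7 + 85 @ $11 = $2,713
Jan 15, 578 sold [LIFO — newest first]: 309 @ $4 + 204 @ $11 + 41 @ $13 + 24 @ $14 = $4,349
Total COGS = $4,946 + $2,713 + $4,349 = $12,008
Ending inventory: 137 @ $14 = $1,918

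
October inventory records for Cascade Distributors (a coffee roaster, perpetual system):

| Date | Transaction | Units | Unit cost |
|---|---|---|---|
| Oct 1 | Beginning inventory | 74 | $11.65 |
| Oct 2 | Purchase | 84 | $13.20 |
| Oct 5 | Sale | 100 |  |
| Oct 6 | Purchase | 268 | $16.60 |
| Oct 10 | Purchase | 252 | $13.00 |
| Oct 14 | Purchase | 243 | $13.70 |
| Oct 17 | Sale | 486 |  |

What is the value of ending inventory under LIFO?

Ending inventory = $5,241.50

Oct 5, 100 sold [LIFO — newest first]: 84 @ $13.20 + 16 @ $11.65 = $1,295.20
Oct 17, 486 sold [LIFO — newest first]: 243 @ $13.70 + 243 @ $13.00 = $6,488.10
Total COGS = $1,295.20 + $6,488.10 = $7,783.30
Ending inventory: 58 @ $11.65 + 268 @ $16.60 + 9 @ $13.00 = $5,241.50
Check: goods available $13,024.80 = COGS $7,783.30 + ending $5,241.50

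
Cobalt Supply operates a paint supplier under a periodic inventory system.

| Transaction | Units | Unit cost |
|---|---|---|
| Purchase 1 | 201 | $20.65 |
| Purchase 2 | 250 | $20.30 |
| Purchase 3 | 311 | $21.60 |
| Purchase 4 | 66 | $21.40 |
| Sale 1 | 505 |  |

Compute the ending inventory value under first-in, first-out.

Ending inventory = $6,963.60

Sale 1 (505) [FIFO — oldest first]: 201 @ $20.65 + 250 @ $20.30 + 54 @ $21.60 = $10,392.05
Ending inventory: 257 @ $21.60 + 66 @ $21.40 = $6,963.60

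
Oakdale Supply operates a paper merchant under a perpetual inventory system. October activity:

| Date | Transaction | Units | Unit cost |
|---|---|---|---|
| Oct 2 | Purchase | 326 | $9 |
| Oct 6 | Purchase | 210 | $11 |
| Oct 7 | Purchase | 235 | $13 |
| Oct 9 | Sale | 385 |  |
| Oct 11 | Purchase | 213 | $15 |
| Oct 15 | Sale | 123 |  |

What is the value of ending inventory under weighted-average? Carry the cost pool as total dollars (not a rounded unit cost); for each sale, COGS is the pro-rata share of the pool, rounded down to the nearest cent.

Ending inventory = $5,840.65

After Oct 2: 326 on hand, pool $2,934.00 (≈ $9.0000 each)
After Oct 6: 536 on hand, pool $5,244.00 (≈ $9.7836 each)
After Oct 7: 771 on hand, pool $8,299.00 (≈ $10.7639 each)
Oct 9, sell 385: 385/771 × $8,299.00 → $4,144.11
After Oct 11: 599 on hand, pool $7,349.89 (≈ $12.2703 each)
Oct 15, sell 123: 123/599 × $7,349.89 → $1,509.24
Total COGS = $4,144.11 + $1,509.24 = $5,653.35
Ending inventory (cost pool remaining) = $5,840.65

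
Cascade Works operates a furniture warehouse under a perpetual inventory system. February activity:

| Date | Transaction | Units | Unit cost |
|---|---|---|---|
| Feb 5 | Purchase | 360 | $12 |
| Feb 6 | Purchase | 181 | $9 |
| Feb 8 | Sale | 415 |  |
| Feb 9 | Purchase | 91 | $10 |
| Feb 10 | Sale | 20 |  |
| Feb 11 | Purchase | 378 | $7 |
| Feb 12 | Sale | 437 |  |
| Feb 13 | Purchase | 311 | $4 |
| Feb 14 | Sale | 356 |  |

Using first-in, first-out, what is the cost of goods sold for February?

COGS = $10,377

Feb 8, 415 sold [FIFO — oldest first]: 360 @ $12 + 55 @ $9 = $4,815
Feb 10, 20 sold [FIFO — oldest first]: 20 @ $9 = $180
Feb 12, 437 sold [FIFO — oldest first]: 106 @ $9 + 91 @ $10 + 240 @ $7 = $3,544
Feb 14, 356 sold [FIFO — oldest first]: 138 @ $7 + 218 @ $4 = $1,838
Total COGS = $4,815 + $180 + $3,544 + $1,838 = $10,377
Ending inventory: 93 @ $4 = $372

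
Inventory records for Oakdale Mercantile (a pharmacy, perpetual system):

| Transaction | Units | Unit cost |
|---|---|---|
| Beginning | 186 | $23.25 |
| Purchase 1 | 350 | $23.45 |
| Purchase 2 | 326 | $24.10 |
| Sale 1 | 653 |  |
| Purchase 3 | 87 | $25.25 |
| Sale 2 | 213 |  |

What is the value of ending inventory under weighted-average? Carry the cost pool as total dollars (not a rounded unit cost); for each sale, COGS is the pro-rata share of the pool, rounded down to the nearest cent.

After Beginning: 186 on hand, pool $4,324.50 (≈ $23.2500 each)
After Purchase 1: 536 on hand, pool $12,532.00 (≈ $23.3806 each)
After Purchase 2: 862 on hand, pool $20,388.60 (≈ $23.6527 each)
Sale 1, sell 653: 653/862 × $20,388.60 → $15,445.19
After Purchase 3: 296 on hand, pool $7,140.16 (≈ $24.1222 each)
Sale 2, sell 213: 213/296 × $7,140.16 → $5,138.02
Total COGS = $15,445.19 + $5,138.02 = $20,583.21
Ending inventory (cost pool remaining) = $2,002.14

Ending inventory = $2,002.14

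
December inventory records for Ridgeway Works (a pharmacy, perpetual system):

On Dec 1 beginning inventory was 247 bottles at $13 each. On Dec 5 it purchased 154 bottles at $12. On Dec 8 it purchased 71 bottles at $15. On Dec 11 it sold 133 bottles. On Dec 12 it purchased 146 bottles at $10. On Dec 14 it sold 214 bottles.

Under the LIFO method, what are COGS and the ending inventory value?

Dec 11, 133 sold [LIFO — newest first]: 71 @ $15 + 62 @ $12 = $1,809
Dec 14, 214 sold [LIFO — newest first]: 146 @ $10 + 68 @ $12 = $2,276
Total COGS = $1,809 + $2,276 = $4,085
Ending inventory: 247 @ $13 + 24 @ $12 = $3,499

COGS = $4,085; ending inventory = $3,499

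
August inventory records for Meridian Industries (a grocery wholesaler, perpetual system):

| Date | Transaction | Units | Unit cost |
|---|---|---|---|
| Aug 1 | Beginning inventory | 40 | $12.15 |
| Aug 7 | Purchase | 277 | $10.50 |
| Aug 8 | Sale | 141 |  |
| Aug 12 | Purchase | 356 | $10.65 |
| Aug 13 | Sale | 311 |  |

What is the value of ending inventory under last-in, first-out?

Aug 8, 141 sold [LIFO — newest first]: 141 @ $10.50 = $1,480.50
Aug 13, 311 sold [LIFO — newest first]: 311 @ $10.65 = $3,312.15
Total COGS = $1,480.50 + $3,312.15 = $4,792.65
Ending inventory: 40 @ $12.15 + 136 @ $10.50 + 45 @ $10.65 = $2,393.25
Check: goods available $7,185.90 = COGS $4,792.65 + ending $2,393.25

Ending inventory = $2,393.25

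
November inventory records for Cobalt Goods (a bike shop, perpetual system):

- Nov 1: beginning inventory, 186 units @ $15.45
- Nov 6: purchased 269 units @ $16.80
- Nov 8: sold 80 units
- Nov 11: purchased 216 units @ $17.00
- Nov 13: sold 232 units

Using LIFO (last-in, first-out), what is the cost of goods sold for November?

COGS = $5,284.80

Nov 8, 80 sold [LIFO — newest first]: 80 @ $16.80 = $1,344.00
Nov 13, 232 sold [LIFO — newest first]: 216 @ $17.00 + 16 @ $16.80 = $3,940.80
Total COGS = $1,344.00 + $3,940.80 = $5,284.80
Ending inventory: 186 @ $15.45 + 173 @ $16.80 = $5,780.10
Check: goods available $11,064.90 = COGS $5,284.80 + ending $5,780.10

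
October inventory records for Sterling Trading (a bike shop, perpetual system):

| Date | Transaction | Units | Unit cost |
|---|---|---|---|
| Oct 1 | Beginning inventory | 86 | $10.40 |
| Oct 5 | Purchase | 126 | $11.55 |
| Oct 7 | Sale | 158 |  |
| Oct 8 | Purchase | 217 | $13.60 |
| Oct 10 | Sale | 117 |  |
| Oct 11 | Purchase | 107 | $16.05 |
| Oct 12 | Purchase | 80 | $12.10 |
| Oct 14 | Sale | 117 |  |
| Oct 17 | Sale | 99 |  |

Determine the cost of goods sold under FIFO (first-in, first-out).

COGS = $6,296.00

Oct 7, 158 sold [FIFO — oldest first]: 86 @ $10.40 + 72 @ $11.55 = $1,726.00
Oct 10, 117 sold [FIFO — oldest first]: 54 @ $11.55 + 63 @ $13.60 = $1,480.50
Oct 14, 117 sold [FIFO — oldest first]: 117 @ $13.60 = $1,591.20
Oct 17, 99 sold [FIFO — oldest first]: 37 @ $13.60 + 62 @ $16.05 = $1,498.30
Total COGS = $1,726.00 + $1,480.50 + $1,591.20 + $1,498.30 = $6,296.00
Ending inventory: 45 @ $16.05 + 80 @ $12.10 = $1,690.25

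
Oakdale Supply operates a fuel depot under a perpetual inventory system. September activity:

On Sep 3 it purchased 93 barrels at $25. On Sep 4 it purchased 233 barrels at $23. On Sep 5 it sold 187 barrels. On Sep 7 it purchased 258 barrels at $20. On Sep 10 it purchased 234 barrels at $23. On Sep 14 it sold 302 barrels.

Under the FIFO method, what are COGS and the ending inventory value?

Sep 5, 187 sold [FIFO — oldest first]: 93 @ $25 + 94 @ $23 = $4,487
Sep 14, 302 sold [FIFO — oldest first]: 139 @ $23 + 163 @ $20 = $6,457
Total COGS = $4,487 + $6,457 = $10,944
Ending inventory: 95 @ $20 + 234 @ $23 = $7,282

COGS = $10,944; ending inventory = $7,282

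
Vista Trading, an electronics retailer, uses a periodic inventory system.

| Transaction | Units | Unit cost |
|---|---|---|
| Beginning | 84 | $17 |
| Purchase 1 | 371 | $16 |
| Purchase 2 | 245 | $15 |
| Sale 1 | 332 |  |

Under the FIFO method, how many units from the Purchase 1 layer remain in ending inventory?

123

Sale 1 (332) [FIFO — oldest first]: 84 @ $17 + 248 @ $16 = $5,396
Ending inventory: 123 @ $16 + 245 @ $15 = $5,643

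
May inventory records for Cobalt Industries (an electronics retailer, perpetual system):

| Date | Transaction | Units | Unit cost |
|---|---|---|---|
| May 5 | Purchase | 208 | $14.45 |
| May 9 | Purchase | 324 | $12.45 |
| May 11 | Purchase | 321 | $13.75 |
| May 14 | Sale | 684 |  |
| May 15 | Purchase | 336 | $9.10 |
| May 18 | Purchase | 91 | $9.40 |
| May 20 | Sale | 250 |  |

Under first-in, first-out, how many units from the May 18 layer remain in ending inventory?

May 14, 684 sold [FIFO — oldest first]: 208 @ $14.45 + 324 @ $12.45 + 152 @ $13.75 = $9,129.40
May 20, 250 sold [FIFO — oldest first]: 169 @ $13.75 + 81 @ $9.10 = $3,060.85
Total COGS = $9,129.40 + $3,060.85 = $12,190.25
Ending inventory: 255 @ $9.10 + 91 @ $9.40 = $3,175.90

91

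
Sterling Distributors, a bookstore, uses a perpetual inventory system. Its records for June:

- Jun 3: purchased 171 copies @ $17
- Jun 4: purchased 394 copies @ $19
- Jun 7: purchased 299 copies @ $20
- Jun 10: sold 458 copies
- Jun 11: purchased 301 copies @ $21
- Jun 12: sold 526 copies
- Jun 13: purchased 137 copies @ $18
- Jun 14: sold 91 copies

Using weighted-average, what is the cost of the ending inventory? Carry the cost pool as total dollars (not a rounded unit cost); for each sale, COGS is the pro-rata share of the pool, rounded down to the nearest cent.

Ending inventory = $4,321.54

After Jun 3: 171 on hand, pool $2,907.00 (≈ $17.0000 each)
After Jun 4: 565 on hand, pool $10,393.00 (≈ $18.3947 each)
After Jun 7: 864 on hand, pool $16,373.00 (≈ $18.9502 each)
Jun 10, sell 458: 458/864 × $16,373.00 → $8,679.20
After Jun 11: 707 on hand, pool $14,014.80 (≈ $19.8229 each)
Jun 12, sell 526: 526/707 × $14,014.80 → $10,426.85
After Jun 13: 318 on hand, pool $6,053.95 (≈ $19.0376 each)
Jun 14, sell 91: 91/318 × $6,053.95 → $1,732.41
Total COGS = $8,679.20 + $10,426.85 + $1,732.41 = $20,838.46
Ending inventory (cost pool remaining) = $4,321.54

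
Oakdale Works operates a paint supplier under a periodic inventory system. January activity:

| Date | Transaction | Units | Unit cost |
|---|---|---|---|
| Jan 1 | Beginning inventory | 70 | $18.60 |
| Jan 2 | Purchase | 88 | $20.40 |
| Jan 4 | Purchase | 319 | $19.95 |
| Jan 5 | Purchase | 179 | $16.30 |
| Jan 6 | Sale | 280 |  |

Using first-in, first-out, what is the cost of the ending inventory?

Ending inventory = $6,847.85

Jan 6, 280 sold [FIFO — oldest first]: 70 @ $18.60 + 88 @ $20.40 + 122 @ $19.95 = $5,531.10
Ending inventory: 197 @ $19.95 + 179 @ $16.30 = $6,847.85
Check: goods available $12,378.95 = COGS $5,531.10 + ending $6,847.85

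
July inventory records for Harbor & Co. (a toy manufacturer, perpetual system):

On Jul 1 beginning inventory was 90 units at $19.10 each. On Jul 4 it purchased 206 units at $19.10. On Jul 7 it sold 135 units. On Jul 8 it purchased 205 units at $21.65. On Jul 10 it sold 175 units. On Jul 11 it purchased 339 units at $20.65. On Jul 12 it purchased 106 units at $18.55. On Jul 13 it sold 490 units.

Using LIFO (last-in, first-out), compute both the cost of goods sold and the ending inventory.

COGS = $16,269.90; ending inventory = $2,788.60

Jul 7, 135 sold [LIFO — newest first]: 135 @ $19.10 = $2,578.50
Jul 10, 175 sold [LIFO — newest first]: 175 @ $21.65 = $3,788.75
Jul 13, 490 sold [LIFO — newest first]: 106 @ $18.55 + 339 @ $20.65 + 30 @ $21.65 + 15 @ $19.10 = $9,902.65
Total COGS = $2,578.50 + $3,788.75 + $9,902.65 = $16,269.90
Ending inventory: 90 @ $19.10 + 56 @ $19.10 = $2,788.60
Check: goods available $19,058.50 = COGS $16,269.90 + ending $2,788.60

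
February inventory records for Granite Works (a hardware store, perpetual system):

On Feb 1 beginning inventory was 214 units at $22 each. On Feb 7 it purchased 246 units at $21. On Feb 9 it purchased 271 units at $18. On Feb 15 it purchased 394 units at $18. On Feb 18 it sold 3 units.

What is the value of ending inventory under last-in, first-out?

Ending inventory = $21,790

Feb 18, 3 sold [LIFO — newest first]: 3 @ $18 = $54
Ending inventory: 214 @ $22 + 246 @ $21 + 271 @ $18 + 391 @ $18 = $21,790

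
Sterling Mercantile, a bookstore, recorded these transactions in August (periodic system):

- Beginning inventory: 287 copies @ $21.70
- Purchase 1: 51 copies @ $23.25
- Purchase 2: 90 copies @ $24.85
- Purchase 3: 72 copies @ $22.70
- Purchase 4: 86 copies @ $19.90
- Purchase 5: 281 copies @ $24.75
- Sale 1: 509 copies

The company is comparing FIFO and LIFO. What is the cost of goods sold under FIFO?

FIFO COGS: 287 @ $21.70 + 51 @ $23.25 + 90 @ $24.85 + 72 @ $22.70 + 9 @ $19.90 = $11,463.65
LIFO COGS: 281 @ $24.75 + 86 @ $19.90 + 72 @ $22.70 + 70 @ $24.85 = $12,040.05

COGS = $11,463.65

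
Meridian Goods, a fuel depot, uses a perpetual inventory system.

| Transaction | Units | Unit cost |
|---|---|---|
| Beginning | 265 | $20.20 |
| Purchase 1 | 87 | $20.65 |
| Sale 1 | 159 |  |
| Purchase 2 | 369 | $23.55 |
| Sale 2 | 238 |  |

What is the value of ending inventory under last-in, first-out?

Sale 1 (159) [LIFO — newest first]: 87 @ $20.65 + 72 @ $20.20 = $3,250.95
Sale 2 (238) [LIFO — newest first]: 238 @ $23.55 = $5,604.90
Total COGS = $3,250.95 + $5,604.90 = $8,855.85
Ending inventory: 193 @ $20.20 + 131 @ $23.55 = $6,983.65

Ending inventory = $6,983.65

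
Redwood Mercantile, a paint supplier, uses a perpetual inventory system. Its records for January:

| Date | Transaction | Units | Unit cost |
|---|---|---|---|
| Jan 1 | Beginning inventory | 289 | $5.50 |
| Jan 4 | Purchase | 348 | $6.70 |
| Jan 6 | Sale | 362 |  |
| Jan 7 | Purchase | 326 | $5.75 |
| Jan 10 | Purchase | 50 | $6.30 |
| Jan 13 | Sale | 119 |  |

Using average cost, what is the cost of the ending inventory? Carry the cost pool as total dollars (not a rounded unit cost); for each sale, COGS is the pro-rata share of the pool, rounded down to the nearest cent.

Ending inventory = $3,172.63

After Jan 1: 289 on hand, pool $1,589.50 (≈ $5.5000 each)
After Jan 4: 637 on hand, pool $3,921.10 (≈ $6.1556 each)
Jan 6, sell 362: 362/637 × $3,921.10 → $2,228.31
After Jan 7: 601 on hand, pool $3,567.29 (≈ $5.9356 each)
After Jan 10: 651 on hand, pool $3,882.29 (≈ $5.9636 each)
Jan 13, sell 119: 119/651 × $3,882.29 → $709.66
Total COGS = $2,228.31 + $709.66 = $2,937.97
Ending inventory (cost pool remaining) = $3,172.63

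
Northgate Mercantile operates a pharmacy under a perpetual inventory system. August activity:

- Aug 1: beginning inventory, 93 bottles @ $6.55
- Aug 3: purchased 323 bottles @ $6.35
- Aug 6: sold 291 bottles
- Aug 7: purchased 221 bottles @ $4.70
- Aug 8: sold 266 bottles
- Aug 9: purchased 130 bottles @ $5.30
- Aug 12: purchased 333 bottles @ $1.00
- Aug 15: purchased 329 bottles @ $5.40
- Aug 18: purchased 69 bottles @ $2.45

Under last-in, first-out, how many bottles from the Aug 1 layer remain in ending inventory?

Aug 6, 291 sold [LIFO — newest first]: 291 @ $6.35 = $1,847.85
Aug 8, 266 sold [LIFO — newest first]: 221 @ $4.70 + 32 @ $6.35 + 13 @ $6.55 = $1,327.05
Total COGS = $1,847.85 + $1,327.05 = $3,174.90
Ending inventory: 80 @ $6.55 + 130 @ $5.30 + 333 @ $1.00 + 329 @ $5.40 + 69 @ $2.45 = $3,491.65

80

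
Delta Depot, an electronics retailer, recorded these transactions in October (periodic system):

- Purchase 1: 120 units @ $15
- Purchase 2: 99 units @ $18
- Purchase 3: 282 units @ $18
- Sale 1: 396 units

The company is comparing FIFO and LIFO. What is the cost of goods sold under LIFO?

FIFO COGS: 120 @ $15 + 99 @ $18 + 177 @ $18 = $6,768
LIFO COGS: 282 @ $18 + 99 @ $18 + 15 @ $15 = $7,083

COGS = $7,083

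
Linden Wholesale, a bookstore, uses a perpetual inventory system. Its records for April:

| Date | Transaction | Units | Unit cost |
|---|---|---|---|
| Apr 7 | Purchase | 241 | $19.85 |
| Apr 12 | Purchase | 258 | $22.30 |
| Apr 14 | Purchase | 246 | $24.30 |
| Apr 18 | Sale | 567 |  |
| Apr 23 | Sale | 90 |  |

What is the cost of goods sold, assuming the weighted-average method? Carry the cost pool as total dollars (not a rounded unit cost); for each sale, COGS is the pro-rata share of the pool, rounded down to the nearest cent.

COGS = $14,564.27

After Apr 7: 241 on hand, pool $4,783.85 (≈ $19.8500 each)
After Apr 12: 499 on hand, pool $10,537.25 (≈ $21.1167 each)
After Apr 14: 745 on hand, pool $16,515.05 (≈ $22.1679 each)
Apr 18, sell 567: 567/745 × $16,515.05 → $12,569.17
Apr 23, sell 90: 90/178 × $3,945.88 → $1,995.10
Total COGS = $12,569.17 + $1,995.10 = $14,564.27
Ending inventory (cost pool remaining) = $1,950.78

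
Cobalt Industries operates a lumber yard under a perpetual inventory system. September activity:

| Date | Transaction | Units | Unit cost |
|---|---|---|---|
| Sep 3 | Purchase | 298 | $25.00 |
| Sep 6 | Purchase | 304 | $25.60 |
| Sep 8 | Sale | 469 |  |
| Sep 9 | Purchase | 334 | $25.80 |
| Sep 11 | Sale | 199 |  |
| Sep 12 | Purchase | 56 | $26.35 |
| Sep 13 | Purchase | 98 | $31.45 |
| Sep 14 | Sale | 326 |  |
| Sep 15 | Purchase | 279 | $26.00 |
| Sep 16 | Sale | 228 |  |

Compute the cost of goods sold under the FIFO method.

COGS = $31,839.30

Sep 8, 469 sold [FIFO — oldest first]: 298 @ $25.00 + 171 @ $25.60 = $11,827.60
Sep 11, 199 sold [FIFO — oldest first]: 133 @ $25.60 + 66 @ $25.80 = $5,107.60
Sep 14, 326 sold [FIFO — oldest first]: 268 @ $25.80 + 56 @ $26.35 + 2 @ $31.45 = $8,452.90
Sep 16, 228 sold [FIFO — oldest first]: 96 @ $31.45 + 132 @ $26.00 = $6,451.20
Total COGS = $11,827.60 + $5,107.60 + $8,452.90 + $6,451.20 = $31,839.30
Ending inventory: 147 @ $26.00 = $3,822.00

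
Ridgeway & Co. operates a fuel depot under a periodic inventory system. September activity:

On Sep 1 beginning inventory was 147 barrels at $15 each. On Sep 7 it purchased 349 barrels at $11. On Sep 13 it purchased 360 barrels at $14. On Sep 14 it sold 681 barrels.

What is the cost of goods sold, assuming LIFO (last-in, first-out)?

Sep 14, 681 sold [LIFO — newest first]: 360 @ $14 + 321 @ $11 = $8,571
Ending inventory: 147 @ $15 + 28 @ $11 = $2,513
Check: goods available $11,084 = COGS $8,571 + ending $2,513

COGS = $8,571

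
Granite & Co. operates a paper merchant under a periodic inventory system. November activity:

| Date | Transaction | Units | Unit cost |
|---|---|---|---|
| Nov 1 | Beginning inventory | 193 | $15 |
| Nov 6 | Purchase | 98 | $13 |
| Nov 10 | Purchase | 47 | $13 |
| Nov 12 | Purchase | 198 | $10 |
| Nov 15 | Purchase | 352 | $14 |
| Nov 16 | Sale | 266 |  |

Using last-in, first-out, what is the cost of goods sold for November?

COGS = $3,724

Nov 16, 266 sold [LIFO — newest first]: 266 @ $14 = $3,724
Ending inventory: 193 @ $15 + 98 @ $13 + 47 @ $13 + 198 @ $10 + 86 @ $14 = $7,964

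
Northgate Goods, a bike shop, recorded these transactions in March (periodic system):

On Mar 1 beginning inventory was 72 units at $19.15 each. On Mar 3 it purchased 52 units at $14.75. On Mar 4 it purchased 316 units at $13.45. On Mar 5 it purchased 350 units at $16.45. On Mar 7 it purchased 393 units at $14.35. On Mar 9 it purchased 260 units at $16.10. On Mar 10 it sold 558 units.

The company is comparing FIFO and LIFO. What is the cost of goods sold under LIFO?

FIFO COGS: 72 @ $19.15 + 52 @ $14.75 + 316 @ $13.45 + 118 @ $16.45 = $8,337.10
LIFO COGS: 260 @ $16.10 + 298 @ $14.35 = $8,462.30

COGS = $8,462.30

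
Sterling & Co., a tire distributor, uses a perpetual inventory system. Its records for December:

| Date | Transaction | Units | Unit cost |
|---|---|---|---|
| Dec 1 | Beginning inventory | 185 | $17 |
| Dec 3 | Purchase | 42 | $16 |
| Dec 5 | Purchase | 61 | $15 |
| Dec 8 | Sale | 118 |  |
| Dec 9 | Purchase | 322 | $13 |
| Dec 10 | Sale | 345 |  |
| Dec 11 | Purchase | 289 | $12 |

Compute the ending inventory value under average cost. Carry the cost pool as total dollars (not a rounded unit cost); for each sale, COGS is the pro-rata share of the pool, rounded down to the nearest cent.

After Dec 1: 185 on hand, pool $3,145.00 (≈ $17.0000 each)
After Dec 3: 227 on hand, pool $3,817.00 (≈ $16.8150 each)
After Dec 5: 288 on hand, pool $4,732.00 (≈ $16.4306 each)
Dec 8, sell 118: 118/288 × $4,732.00 → $1,938.80
After Dec 9: 492 on hand, pool $6,979.20 (≈ $14.1854 each)
Dec 10, sell 345: 345/492 × $6,979.20 → $4,893.95
After Dec 11: 436 on hand, pool $5,553.25 (≈ $12.7368 each)
Total COGS = $1,938.80 + $4,893.95 = $6,832.75
Ending inventory (cost pool remaining) = $5,553.25
Check: goods available $12,386.00 = COGS $6,832.75 + ending $5,553.25

Ending inventory = $5,553.25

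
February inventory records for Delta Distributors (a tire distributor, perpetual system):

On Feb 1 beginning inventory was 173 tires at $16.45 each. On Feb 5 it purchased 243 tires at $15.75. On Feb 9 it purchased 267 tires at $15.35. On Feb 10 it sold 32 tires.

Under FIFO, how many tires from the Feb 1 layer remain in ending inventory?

Feb 10, 32 sold [FIFO — oldest first]: 32 @ $16.45 = $526.40
Ending inventory: 141 @ $16.45 + 243 @ $15.75 + 267 @ $15.35 = $10,245.15
Check: goods available $10,771.55 = COGS $526.40 + ending $10,245.15

141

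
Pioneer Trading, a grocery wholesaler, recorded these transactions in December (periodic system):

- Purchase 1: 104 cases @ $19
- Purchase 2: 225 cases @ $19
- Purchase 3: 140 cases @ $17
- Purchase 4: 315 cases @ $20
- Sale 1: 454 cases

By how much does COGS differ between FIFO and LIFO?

FIFO COGS: 104 @ $19 + 225 @ $19 + 125 @ $17 = $8,376
LIFO COGS: 315 @ $20 + 139 @ $17 = $8,663
Difference = |$8,376 − $8,663| = $287

$287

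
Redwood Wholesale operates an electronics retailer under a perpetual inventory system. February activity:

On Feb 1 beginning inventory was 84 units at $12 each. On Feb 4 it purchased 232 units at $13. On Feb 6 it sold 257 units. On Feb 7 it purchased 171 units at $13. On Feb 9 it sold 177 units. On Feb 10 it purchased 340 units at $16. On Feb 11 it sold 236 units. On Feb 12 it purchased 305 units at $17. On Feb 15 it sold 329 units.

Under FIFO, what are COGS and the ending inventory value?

Feb 6, 257 sold [FIFO — oldest first]: 84 @ $12 + 173 @ $13 = $3,257
Feb 9, 177 sold [FIFO — oldest first]: 59 @ $13 + 118 @ $13 = $2,301
Feb 11, 236 sold [FIFO — oldest first]: 53 @ $13 + 183 @ $16 = $3,617
Feb 15, 329 sold [FIFO — oldest first]: 157 @ $16 + 172 @ $17 = $5,436
Total COGS = $3,257 + $2,301 + $3,617 + $5,436 = $14,611
Ending inventory: 133 @ $17 = $2,261

COGS = $14,611; ending inventory = $2,261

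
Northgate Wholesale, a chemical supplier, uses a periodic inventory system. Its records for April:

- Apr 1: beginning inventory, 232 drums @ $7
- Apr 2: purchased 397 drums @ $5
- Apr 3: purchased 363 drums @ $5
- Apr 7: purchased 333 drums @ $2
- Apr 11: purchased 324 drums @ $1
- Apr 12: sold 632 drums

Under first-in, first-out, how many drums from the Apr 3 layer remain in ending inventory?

Apr 12, 632 sold [FIFO — oldest first]: 232 @ $7 + 397 @ $5 + 3 @ $5 = $3,624
Ending inventory: 360 @ $5 + 333 @ $2 + 324 @ $1 = $2,790
Check: goods available $6,414 = COGS $3,624 + ending $2,790

360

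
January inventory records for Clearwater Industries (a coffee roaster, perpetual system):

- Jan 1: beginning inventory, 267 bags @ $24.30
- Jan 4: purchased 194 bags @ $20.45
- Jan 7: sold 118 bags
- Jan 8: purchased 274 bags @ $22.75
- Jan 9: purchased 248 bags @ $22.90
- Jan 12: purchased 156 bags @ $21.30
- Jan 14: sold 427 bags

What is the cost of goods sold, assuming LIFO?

Jan 7, 118 sold [LIFO — newest first]: 118 @ $20.45 = $2,413.10
Jan 14, 427 sold [LIFO — newest first]: 156 @ $21.30 + 248 @ $22.90 + 23 @ $22.75 = $9,525.25
Total COGS = $2,413.10 + $9,525.25 = $11,938.35
Ending inventory: 267 @ $24.30 + 76 @ $20.45 + 251 @ $22.75 = $13,752.55

COGS = $11,938.35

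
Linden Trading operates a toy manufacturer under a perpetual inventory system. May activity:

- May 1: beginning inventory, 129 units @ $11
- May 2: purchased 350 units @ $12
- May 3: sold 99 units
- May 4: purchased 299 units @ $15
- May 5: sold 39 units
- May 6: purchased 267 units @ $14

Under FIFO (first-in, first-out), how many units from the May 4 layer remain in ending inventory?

May 3, 99 sold [FIFO — oldest first]: 99 @ $11 = $1,089
May 5, 39 sold [FIFO — oldest first]: 30 @ $11 + 9 @ $12 = $438
Total COGS = $1,089 + $438 = $1,527
Ending inventory: 341 @ $12 + 299 @ $15 + 267 @ $14 = $12,315
Check: goods available $13,842 = COGS $1,527 + ending $12,315

299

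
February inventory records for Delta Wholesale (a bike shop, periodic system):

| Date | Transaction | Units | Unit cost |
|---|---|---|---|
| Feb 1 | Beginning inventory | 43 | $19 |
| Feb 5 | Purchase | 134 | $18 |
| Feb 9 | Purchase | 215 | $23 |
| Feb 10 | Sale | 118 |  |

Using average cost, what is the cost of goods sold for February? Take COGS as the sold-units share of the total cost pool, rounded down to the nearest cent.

Feb 10, sell 118: 118/392 × $8,174.00 → $2,460.54
Ending inventory (cost pool remaining) = $5,713.46
Check: goods available $8,174.00 = COGS $2,460.54 + ending $5,713.46

COGS = $2,460.54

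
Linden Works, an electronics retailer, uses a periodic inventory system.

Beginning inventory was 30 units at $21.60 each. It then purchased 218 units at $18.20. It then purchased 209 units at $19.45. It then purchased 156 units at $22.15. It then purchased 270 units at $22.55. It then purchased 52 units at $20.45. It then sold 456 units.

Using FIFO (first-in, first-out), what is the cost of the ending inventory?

Ending inventory = $10,626.75

Sale 1 (456) [FIFO — oldest first]: 30 @ $21.60 + 218 @ $18.20 + 208 @ $19.45 = $8,661.20
Ending inventory: 1 @ $19.45 + 156 @ $22.15 + 270 @ $22.55 + 52 @ $20.45 = $10,626.75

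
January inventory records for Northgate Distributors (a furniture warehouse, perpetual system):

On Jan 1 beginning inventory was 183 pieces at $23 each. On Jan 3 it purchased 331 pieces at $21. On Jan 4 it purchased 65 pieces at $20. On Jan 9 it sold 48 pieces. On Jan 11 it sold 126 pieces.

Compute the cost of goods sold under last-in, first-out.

Jan 9, 48 sold [LIFO — newest first]: 48 @ $20 = $960
Jan 11, 126 sold [LIFO — newest first]: 17 @ $20 + 109 @ $21 = $2,629
Total COGS = $960 + $2,629 = $3,589
Ending inventory: 183 @ $23 + 222 @ $21 = $8,871

COGS = $3,589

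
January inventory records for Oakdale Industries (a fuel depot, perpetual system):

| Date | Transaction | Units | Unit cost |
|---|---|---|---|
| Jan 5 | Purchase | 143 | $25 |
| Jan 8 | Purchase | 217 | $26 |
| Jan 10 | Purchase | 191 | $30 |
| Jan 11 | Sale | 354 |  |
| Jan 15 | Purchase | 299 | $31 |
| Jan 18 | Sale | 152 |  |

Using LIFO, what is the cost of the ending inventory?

Ending inventory = $9,536

Jan 11, 354 sold [LIFO — newest first]: 191 @ $30 + 163 @ $26 = $9,968
Jan 18, 152 sold [LIFO — newest first]: 152 @ $31 = $4,712
Total COGS = $9,968 + $4,712 = $14,680
Ending inventory: 143 @ $25 + 54 @ $26 + 147 @ $31 = $9,536
Check: goods available $24,216 = COGS $14,680 + ending $9,536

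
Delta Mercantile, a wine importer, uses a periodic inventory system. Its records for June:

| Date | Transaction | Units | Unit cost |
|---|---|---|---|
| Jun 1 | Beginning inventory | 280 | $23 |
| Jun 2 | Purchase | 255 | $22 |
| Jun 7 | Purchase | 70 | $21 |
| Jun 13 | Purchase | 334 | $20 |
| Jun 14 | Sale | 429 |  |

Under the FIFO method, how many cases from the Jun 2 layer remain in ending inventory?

106

Jun 14, 429 sold [FIFO — oldest first]: 280 @ $23 + 149 @ $22 = $9,718
Ending inventory: 106 @ $22 + 70 @ $21 + 334 @ $20 = $10,482
Check: goods available $20,200 = COGS $9,718 + ending $10,482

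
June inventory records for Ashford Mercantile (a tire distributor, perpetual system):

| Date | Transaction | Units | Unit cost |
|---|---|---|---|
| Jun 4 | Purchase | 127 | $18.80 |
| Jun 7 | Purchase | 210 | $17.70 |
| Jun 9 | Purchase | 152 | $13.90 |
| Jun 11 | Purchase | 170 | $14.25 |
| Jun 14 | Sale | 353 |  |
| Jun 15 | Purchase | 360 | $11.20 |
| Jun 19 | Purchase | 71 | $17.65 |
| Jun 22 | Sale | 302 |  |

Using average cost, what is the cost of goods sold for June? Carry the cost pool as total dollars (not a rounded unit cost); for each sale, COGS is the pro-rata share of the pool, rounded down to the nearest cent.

COGS = $9,889.53

After Jun 4: 127 on hand, pool $2,387.60 (≈ $18.8000 each)
After Jun 7: 337 on hand, pool $6,104.60 (≈ $18.1145 each)
After Jun 9: 489 on hand, pool $8,217.40 (≈ $16.8045 each)
After Jun 11: 659 on hand, pool $10,639.90 (≈ $16.1455 each)
Jun 14, sell 353: 353/659 × $10,639.90 → $5,699.36
After Jun 15: 666 on hand, pool $8,972.54 (≈ $13.4723 each)
After Jun 19: 737 on hand, pool $10,225.69 (≈ $13.8747 each)
Jun 22, sell 302: 302/737 × $10,225.69 → $4,190.17
Total COGS = $5,699.36 + $4,190.17 = $9,889.53
Ending inventory (cost pool remaining) = $6,035.52
Check: goods available $15,925.05 = COGS $9,889.53 + ending $6,035.52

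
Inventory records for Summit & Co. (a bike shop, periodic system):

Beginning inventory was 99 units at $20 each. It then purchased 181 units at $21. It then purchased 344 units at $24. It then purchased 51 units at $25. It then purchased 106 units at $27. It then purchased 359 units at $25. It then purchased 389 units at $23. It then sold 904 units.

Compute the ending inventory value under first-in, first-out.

Ending inventory = $14,847

Sale 1 (904) [FIFO — oldest first]: 99 @ $20 + 181 @ $21 + 344 @ $24 + 51 @ $25 + 106 @ $27 + 123 @ $25 = $21,249
Ending inventory: 236 @ $25 + 389 @ $23 = $14,847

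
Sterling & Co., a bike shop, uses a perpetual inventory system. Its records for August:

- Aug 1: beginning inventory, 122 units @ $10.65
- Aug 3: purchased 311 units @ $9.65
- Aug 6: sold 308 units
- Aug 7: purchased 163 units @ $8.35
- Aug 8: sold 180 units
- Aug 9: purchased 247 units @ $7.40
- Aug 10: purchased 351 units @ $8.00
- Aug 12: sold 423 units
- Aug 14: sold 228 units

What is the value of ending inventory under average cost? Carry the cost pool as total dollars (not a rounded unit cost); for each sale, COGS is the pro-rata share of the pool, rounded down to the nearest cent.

After Aug 1: 122 on hand, pool $1,299.30 (≈ $10.6500 each)
After Aug 3: 433 on hand, pool $4,300.45 (≈ $9.9318 each)
Aug 6, sell 308: 308/433 × $4,300.45 → $3,058.98
After Aug 7: 288 on hand, pool $2,602.52 (≈ $9.0365 each)
Aug 8, sell 180: 180/288 × $2,602.52 → $1,626.57
After Aug 9: 355 on hand, pool $2,803.75 (≈ $7.8979 each)
After Aug 10: 706 on hand, pool $5,611.75 (≈ $7.9487 each)
Aug 12, sell 423: 423/706 × $5,611.75 → $3,362.28
Aug 14, sell 228: 228/283 × $2,249.47 → $1,812.29
Total COGS = $3,058.98 + $1,626.57 + $3,362.28 + $1,812.29 = $9,860.12
Ending inventory (cost pool remaining) = $437.18
Check: goods available $10,297.30 = COGS $9,860.12 + ending $437.18

Ending inventory = $437.18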